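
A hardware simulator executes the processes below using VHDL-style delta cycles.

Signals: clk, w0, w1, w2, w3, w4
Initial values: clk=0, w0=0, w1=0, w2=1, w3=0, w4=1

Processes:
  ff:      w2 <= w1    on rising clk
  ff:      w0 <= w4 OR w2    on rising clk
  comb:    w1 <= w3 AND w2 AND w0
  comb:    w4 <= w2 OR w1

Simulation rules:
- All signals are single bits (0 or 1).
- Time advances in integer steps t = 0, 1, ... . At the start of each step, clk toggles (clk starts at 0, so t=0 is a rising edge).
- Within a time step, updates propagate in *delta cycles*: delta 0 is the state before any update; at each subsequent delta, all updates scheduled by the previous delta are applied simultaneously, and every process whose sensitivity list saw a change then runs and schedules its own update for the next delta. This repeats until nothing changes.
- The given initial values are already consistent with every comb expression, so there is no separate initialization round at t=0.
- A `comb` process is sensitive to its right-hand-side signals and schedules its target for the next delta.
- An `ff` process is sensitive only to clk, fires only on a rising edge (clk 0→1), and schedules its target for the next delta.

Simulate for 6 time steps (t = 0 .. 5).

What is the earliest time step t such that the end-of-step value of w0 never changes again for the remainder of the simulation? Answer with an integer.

2

[bits: w1,clk,w3,w2,w0,w4]
t=0: Δ0=000101 Δ1=010101 Δ2=010011 Δ3=010010 | 3Δ
t=1: Δ0=010010 Δ1=000010 | 1Δ
t=2: Δ0=000010 Δ1=010010 Δ2=010000 | 2Δ
t=3: Δ0=010000 Δ1=000000 | 1Δ
t=4: Δ0=000000 Δ1=010000 | 1Δ
t=5: Δ0=010000 Δ1=000000 | 1Δ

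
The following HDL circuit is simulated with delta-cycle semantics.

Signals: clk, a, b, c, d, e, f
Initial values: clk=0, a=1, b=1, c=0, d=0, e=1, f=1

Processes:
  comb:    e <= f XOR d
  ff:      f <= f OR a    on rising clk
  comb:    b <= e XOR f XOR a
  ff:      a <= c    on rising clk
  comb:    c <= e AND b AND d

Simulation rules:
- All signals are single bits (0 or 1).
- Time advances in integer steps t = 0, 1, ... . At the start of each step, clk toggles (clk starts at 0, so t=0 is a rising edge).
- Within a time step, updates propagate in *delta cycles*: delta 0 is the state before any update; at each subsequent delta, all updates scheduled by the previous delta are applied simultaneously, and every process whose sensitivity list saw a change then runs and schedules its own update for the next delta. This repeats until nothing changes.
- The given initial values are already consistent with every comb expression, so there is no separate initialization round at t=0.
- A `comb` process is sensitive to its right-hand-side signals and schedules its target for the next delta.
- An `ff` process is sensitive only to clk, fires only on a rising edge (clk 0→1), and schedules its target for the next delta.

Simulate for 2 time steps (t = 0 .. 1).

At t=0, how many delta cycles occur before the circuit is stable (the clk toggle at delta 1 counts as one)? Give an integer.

3

t=0 Δ0: f=1 b=1 clk=0 d=0 e=1 c=0 a=1
  Δ1: clk:0→1
  Δ2: a:1→0
  Δ3: b:1→0
  (3Δ to stable)
t=1 Δ0: f=1 b=0 clk=1 d=0 e=1 c=0 a=0
  Δ1: clk:1→0
  (1Δ to stable)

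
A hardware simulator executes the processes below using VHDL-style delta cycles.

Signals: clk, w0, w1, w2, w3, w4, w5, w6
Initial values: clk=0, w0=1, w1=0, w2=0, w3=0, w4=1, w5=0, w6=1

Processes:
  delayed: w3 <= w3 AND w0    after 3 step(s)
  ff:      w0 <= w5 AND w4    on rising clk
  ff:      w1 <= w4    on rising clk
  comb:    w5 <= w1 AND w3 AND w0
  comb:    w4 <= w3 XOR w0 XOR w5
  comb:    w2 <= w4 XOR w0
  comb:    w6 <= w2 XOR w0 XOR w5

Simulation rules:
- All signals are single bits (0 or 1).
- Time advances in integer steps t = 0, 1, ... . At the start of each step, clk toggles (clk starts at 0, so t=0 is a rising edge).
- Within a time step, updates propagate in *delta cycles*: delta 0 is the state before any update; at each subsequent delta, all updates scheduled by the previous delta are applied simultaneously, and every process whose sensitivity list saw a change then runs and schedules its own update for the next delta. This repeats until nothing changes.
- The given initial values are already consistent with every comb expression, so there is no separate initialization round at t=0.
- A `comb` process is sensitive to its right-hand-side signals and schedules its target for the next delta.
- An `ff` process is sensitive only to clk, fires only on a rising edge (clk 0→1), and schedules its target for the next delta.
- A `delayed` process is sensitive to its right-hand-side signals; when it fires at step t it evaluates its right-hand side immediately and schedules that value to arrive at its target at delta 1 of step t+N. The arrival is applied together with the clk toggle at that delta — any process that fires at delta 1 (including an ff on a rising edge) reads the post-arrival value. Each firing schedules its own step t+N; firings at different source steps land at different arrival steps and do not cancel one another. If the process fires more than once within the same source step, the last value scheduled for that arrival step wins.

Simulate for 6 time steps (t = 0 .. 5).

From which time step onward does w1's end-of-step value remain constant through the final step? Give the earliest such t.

t0.Δ0 w2=0 w4=1 w6=1 clk=0 w5=0 w1=0 w0=1 w3=0
t0.Δ1 w2=0 w4=1 w6=1 clk=1 w5=0 w1=0 w0=1 w3=0
t0.Δ2 w2=0 w4=1 w6=1 clk=1 w5=0 w1=1 w0=0 w3=0
t0.Δ3 w2=1 w4=0 w6=0 clk=1 w5=0 w1=1 w0=0 w3=0
t0.Δ4 w2=0 w4=0 w6=1 clk=1 w5=0 w1=1 w0=0 w3=0
t0.Δ5 w2=0 w4=0 w6=0 clk=1 w5=0 w1=1 w0=0 w3=0
t1.Δ0 w2=0 w4=0 w6=0 clk=1 w5=0 w1=1 w0=0 w3=0
t1.Δ1 w2=0 w4=0 w6=0 clk=0 w5=0 w1=1 w0=0 w3=0
t2.Δ0 w2=0 w4=0 w6=0 clk=0 w5=0 w1=1 w0=0 w3=0
t2.Δ1 w2=0 w4=0 w6=0 clk=1 w5=0 w1=1 w0=0 w3=0
t2.Δ2 w2=0 w4=0 w6=0 clk=1 w5=0 w1=0 w0=0 w3=0
t3.Δ0 w2=0 w4=0 w6=0 clk=1 w5=0 w1=0 w0=0 w3=0
t3.Δ1 w2=0 w4=0 w6=0 clk=0 w5=0 w1=0 w0=0 w3=0
t4.Δ0 w2=0 w4=0 w6=0 clk=0 w5=0 w1=0 w0=0 w3=0
t4.Δ1 w2=0 w4=0 w6=0 clk=1 w5=0 w1=0 w0=0 w3=0
t5.Δ0 w2=0 w4=0 w6=0 clk=1 w5=0 w1=0 w0=0 w3=0
t5.Δ1 w2=0 w4=0 w6=0 clk=0 w5=0 w1=0 w0=0 w3=0

2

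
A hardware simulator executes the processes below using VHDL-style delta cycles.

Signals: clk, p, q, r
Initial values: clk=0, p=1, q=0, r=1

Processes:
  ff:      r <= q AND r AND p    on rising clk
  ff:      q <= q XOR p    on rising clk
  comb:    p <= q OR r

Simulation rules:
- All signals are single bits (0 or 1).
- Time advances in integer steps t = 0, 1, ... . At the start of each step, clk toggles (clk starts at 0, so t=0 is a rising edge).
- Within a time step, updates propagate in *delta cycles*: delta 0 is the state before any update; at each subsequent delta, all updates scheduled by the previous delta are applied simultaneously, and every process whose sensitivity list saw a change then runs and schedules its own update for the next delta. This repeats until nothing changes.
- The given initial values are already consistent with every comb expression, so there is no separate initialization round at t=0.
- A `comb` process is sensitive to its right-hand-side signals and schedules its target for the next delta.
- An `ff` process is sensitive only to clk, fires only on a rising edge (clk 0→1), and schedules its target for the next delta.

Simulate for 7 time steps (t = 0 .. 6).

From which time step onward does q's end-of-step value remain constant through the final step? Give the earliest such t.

[bits: p,r,clk,q]
t=0: Δ0=1100 Δ1=1110 Δ2=1011 | 2Δ
t=1: Δ0=1011 Δ1=1001 | 1Δ
t=2: Δ0=1001 Δ1=1011 Δ2=1010 Δ3=0010 | 3Δ
t=3: Δ0=0010 Δ1=0000 | 1Δ
t=4: Δ0=0000 Δ1=0010 | 1Δ
t=5: Δ0=0010 Δ1=0000 | 1Δ
t=6: Δ0=0000 Δ1=0010 | 1Δ

2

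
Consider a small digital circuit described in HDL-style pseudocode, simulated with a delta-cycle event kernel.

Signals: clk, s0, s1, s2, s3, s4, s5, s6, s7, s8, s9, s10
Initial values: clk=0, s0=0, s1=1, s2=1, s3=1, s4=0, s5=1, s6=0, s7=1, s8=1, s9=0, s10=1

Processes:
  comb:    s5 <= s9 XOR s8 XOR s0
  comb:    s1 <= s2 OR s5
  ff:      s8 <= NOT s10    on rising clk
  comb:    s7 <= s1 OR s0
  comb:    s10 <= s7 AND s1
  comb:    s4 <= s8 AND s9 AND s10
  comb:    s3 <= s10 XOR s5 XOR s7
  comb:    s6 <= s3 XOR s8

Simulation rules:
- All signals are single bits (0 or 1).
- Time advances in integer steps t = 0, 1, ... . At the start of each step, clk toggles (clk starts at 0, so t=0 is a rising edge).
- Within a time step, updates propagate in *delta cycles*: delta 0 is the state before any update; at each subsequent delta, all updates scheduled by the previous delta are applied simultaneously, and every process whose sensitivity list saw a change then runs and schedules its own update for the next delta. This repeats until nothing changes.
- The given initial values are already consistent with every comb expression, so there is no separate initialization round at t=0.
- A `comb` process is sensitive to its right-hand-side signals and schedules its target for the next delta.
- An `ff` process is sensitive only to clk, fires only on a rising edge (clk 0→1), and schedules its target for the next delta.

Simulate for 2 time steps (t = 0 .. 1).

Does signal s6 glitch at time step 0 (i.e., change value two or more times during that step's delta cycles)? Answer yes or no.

t0.Δ0 s9=0 s5=1 s8=1 s6=0 s10=1 s2=1 clk=0 s4=0 s3=1 s7=1 s1=1 s0=0
t0.Δ1 s9=0 s5=1 s8=1 s6=0 s10=1 s2=1 clk=1 s4=0 s3=1 s7=1 s1=1 s0=0
t0.Δ2 s9=0 s5=1 s8=0 s6=0 s10=1 s2=1 clk=1 s4=0 s3=1 s7=1 s1=1 s0=0
t0.Δ3 s9=0 s5=0 s8=0 s6=1 s10=1 s2=1 clk=1 s4=0 s3=1 s7=1 s1=1 s0=0
t0.Δ4 s9=0 s5=0 s8=0 s6=1 s10=1 s2=1 clk=1 s4=0 s3=0 s7=1 s1=1 s0=0
t0.Δ5 s9=0 s5=0 s8=0 s6=0 s10=1 s2=1 clk=1 s4=0 s3=0 s7=1 s1=1 s0=0
t1.Δ0 s9=0 s5=0 s8=0 s6=0 s10=1 s2=1 clk=1 s4=0 s3=0 s7=1 s1=1 s0=0
t1.Δ1 s9=0 s5=0 s8=0 s6=0 s10=1 s2=1 clk=0 s4=0 s3=0 s7=1 s1=1 s0=0

yes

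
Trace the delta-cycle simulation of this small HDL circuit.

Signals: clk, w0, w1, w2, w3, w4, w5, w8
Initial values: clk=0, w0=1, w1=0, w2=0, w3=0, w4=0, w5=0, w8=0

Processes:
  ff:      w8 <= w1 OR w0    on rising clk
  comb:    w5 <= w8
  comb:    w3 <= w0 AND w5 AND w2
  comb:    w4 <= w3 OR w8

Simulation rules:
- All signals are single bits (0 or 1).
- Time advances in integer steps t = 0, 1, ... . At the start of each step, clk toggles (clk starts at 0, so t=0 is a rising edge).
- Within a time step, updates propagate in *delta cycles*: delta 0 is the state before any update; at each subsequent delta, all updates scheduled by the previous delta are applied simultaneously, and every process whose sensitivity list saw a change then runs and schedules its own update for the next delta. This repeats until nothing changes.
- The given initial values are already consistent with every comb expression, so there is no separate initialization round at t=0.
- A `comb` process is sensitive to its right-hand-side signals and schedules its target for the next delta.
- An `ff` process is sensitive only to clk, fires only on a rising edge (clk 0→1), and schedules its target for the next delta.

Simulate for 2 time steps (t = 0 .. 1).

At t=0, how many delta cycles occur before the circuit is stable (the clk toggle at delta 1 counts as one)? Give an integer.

t=0 Δ0: w2=0 w1=0 clk=0 w4=0 w5=0 w0=1 w8=0 w3=0
  Δ1: clk:0→1
  Δ2: w8:0→1
  Δ3: w4:0→1, w5:0→1
  (3Δ to stable)
t=1 Δ0: w2=0 w1=0 clk=1 w4=1 w5=1 w0=1 w8=1 w3=0
  Δ1: clk:1→0
  (1Δ to stable)

3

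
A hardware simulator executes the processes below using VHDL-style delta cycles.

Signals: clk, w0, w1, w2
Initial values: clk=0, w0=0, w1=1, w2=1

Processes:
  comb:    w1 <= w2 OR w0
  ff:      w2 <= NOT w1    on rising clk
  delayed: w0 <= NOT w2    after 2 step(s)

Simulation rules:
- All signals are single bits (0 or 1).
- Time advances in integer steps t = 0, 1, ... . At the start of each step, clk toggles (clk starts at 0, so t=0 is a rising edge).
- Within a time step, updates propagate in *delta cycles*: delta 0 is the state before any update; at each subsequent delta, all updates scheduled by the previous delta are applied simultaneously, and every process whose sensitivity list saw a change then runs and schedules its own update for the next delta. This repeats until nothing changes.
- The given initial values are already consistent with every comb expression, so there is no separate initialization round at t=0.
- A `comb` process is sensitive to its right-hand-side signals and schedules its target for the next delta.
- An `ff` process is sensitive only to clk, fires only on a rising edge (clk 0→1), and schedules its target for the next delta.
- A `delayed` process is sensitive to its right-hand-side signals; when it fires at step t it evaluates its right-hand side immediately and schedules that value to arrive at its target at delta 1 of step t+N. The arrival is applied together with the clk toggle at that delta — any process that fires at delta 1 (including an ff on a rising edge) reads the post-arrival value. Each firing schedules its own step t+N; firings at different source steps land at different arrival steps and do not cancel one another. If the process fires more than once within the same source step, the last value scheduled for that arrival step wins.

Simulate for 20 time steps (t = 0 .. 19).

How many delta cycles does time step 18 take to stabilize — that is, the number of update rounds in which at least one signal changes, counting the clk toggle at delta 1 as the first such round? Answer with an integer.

t=0 Δ0: w2=1 w1=1 w0=0 clk=0
  Δ1: clk:0→1
  Δ2: w2:1→0
  Δ3: w1:1→0
  (3Δ to stable)
t=1 Δ0: w2=0 w1=0 w0=0 clk=1
  Δ1: clk:1→0
  (1Δ to stable)
t=2 Δ0: w2=0 w1=0 w0=0 clk=0
  Δ1: w0:0→1, clk:0→1
  Δ2: w2:0→1, w1:0→1
  (2Δ to stable)
t=3 Δ0: w2=1 w1=1 w0=1 clk=1
  Δ1: clk:1→0
  (1Δ to stable)
t=4 Δ0: w2=1 w1=1 w0=1 clk=0
  Δ1: w0:1→0, clk:0→1
  Δ2: w2:1→0
  Δ3: w1:1→0
  (3Δ to stable)
t=5 Δ0: w2=0 w1=0 w0=0 clk=1
  Δ1: clk:1→0
  (1Δ to stable)
t=6 Δ0: w2=0 w1=0 w0=0 clk=0
  Δ1: w0:0→1, clk:0→1
  Δ2: w2:0→1, w1:0→1
  (2Δ to stable)
t=7 Δ0: w2=1 w1=1 w0=1 clk=1
  Δ1: clk:1→0
  (1Δ to stable)
t=8 Δ0: w2=1 w1=1 w0=1 clk=0
  Δ1: w0:1→0, clk:0→1
  Δ2: w2:1→0
  Δ3: w1:1→0
  (3Δ to stable)
t=9 Δ0: w2=0 w1=0 w0=0 clk=1
  Δ1: clk:1→0
  (1Δ to stable)
t=10 Δ0: w2=0 w1=0 w0=0 clk=0
  Δ1: w0:0→1, clk:0→1
  Δ2: w2:0→1, w1:0→1
  (2Δ to stable)
t=11 Δ0: w2=1 w1=1 w0=1 clk=1
  Δ1: clk:1→0
  (1Δ to stable)
t=12 Δ0: w2=1 w1=1 w0=1 clk=0
  Δ1: w0:1→0, clk:0→1
  Δ2: w2:1→0
  Δ3: w1:1→0
  (3Δ to stable)
t=13 Δ0: w2=0 w1=0 w0=0 clk=1
  Δ1: clk:1→0
  (1Δ to stable)
t=14 Δ0: w2=0 w1=0 w0=0 clk=0
  Δ1: w0:0→1, clk:0→1
  Δ2: w2:0→1, w1:0→1
  (2Δ to stable)
t=15 Δ0: w2=1 w1=1 w0=1 clk=1
  Δ1: clk:1→0
  (1Δ to stable)
t=16 Δ0: w2=1 w1=1 w0=1 clk=0
  Δ1: w0:1→0, clk:0→1
  Δ2: w2:1→0
  Δ3: w1:1→0
  (3Δ to stable)
t=17 Δ0: w2=0 w1=0 w0=0 clk=1
  Δ1: clk:1→0
  (1Δ to stable)
t=18 Δ0: w2=0 w1=0 w0=0 clk=0
  Δ1: w0:0→1, clk:0→1
  Δ2: w2:0→1, w1:0→1
  (2Δ to stable)
t=19 Δ0: w2=1 w1=1 w0=1 clk=1
  Δ1: clk:1→0
  (1Δ to stable)

2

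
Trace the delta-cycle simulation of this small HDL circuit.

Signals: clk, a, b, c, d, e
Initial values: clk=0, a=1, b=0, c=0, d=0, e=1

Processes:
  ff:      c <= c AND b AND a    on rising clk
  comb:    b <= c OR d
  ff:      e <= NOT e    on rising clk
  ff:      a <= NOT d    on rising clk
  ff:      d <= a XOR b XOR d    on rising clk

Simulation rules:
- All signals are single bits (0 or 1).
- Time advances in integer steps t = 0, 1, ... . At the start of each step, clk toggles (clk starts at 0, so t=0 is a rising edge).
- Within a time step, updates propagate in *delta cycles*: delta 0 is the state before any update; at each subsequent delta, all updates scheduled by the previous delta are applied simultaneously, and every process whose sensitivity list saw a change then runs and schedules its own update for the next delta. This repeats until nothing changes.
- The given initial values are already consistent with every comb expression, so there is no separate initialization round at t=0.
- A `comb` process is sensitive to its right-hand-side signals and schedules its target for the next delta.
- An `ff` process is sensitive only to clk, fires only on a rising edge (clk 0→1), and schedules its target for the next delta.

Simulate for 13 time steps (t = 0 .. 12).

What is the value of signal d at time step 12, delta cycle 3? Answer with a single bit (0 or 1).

[bits: d,e,c,a,b,clk]
t=0: Δ0=010100 Δ1=010101 Δ2=100101 Δ3=100111 | 3Δ
t=1: Δ0=100111 Δ1=100110 | 1Δ
t=2: Δ0=100110 Δ1=100111 Δ2=110011 | 2Δ
t=3: Δ0=110011 Δ1=110010 | 1Δ
t=4: Δ0=110010 Δ1=110011 Δ2=000011 Δ3=000001 | 3Δ
t=5: Δ0=000001 Δ1=000000 | 1Δ
t=6: Δ0=000000 Δ1=000001 Δ2=010101 | 2Δ
t=7: Δ0=010101 Δ1=010100 | 1Δ
t=8: Δ0=010100 Δ1=010101 Δ2=100101 Δ3=100111 | 3Δ
t=9: Δ0=100111 Δ1=100110 | 1Δ
t=10: Δ0=100110 Δ1=100111 Δ2=110011 | 2Δ
t=11: Δ0=110011 Δ1=110010 | 1Δ
t=12: Δ0=110010 Δ1=110011 Δ2=000011 Δ3=000001 | 3Δ

0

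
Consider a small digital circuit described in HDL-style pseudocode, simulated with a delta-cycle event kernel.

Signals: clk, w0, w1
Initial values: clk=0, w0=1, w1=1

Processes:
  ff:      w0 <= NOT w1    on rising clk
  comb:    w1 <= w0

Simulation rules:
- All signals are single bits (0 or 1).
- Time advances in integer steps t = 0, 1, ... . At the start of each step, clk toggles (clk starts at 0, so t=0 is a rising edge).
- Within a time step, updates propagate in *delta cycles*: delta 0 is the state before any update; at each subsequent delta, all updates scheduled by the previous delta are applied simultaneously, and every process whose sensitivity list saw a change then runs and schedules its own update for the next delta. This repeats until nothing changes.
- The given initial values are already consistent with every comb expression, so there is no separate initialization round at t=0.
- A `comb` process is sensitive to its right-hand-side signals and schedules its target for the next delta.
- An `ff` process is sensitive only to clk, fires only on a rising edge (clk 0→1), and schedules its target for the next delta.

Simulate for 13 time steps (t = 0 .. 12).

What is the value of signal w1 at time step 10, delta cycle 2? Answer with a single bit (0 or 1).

t0.Δ0 clk=0 w0=1 w1=1
t0.Δ1 clk=1 w0=1 w1=1
t0.Δ2 clk=1 w0=0 w1=1
t0.Δ3 clk=1 w0=0 w1=0
t1.Δ0 clk=1 w0=0 w1=0
t1.Δ1 clk=0 w0=0 w1=0
t2.Δ0 clk=0 w0=0 w1=0
t2.Δ1 clk=1 w0=0 w1=0
t2.Δ2 clk=1 w0=1 w1=0
t2.Δ3 clk=1 w0=1 w1=1
t3.Δ0 clk=1 w0=1 w1=1
t3.Δ1 clk=0 w0=1 w1=1
t4.Δ0 clk=0 w0=1 w1=1
t4.Δ1 clk=1 w0=1 w1=1
t4.Δ2 clk=1 w0=0 w1=1
t4.Δ3 clk=1 w0=0 w1=0
t5.Δ0 clk=1 w0=0 w1=0
t5.Δ1 clk=0 w0=0 w1=0
t6.Δ0 clk=0 w0=0 w1=0
t6.Δ1 clk=1 w0=0 w1=0
t6.Δ2 clk=1 w0=1 w1=0
t6.Δ3 clk=1 w0=1 w1=1
t7.Δ0 clk=1 w0=1 w1=1
t7.Δ1 clk=0 w0=1 w1=1
t8.Δ0 clk=0 w0=1 w1=1
t8.Δ1 clk=1 w0=1 w1=1
t8.Δ2 clk=1 w0=0 w1=1
t8.Δ3 clk=1 w0=0 w1=0
t9.Δ0 clk=1 w0=0 w1=0
t9.Δ1 clk=0 w0=0 w1=0
t10.Δ0 clk=0 w0=0 w1=0
t10.Δ1 clk=1 w0=0 w1=0
t10.Δ2 clk=1 w0=1 w1=0
t10.Δ3 clk=1 w0=1 w1=1
t11.Δ0 clk=1 w0=1 w1=1
t11.Δ1 clk=0 w0=1 w1=1
t12.Δ0 clk=0 w0=1 w1=1
t12.Δ1 clk=1 w0=1 w1=1
t12.Δ2 clk=1 w0=0 w1=1
t12.Δ3 clk=1 w0=0 w1=0

0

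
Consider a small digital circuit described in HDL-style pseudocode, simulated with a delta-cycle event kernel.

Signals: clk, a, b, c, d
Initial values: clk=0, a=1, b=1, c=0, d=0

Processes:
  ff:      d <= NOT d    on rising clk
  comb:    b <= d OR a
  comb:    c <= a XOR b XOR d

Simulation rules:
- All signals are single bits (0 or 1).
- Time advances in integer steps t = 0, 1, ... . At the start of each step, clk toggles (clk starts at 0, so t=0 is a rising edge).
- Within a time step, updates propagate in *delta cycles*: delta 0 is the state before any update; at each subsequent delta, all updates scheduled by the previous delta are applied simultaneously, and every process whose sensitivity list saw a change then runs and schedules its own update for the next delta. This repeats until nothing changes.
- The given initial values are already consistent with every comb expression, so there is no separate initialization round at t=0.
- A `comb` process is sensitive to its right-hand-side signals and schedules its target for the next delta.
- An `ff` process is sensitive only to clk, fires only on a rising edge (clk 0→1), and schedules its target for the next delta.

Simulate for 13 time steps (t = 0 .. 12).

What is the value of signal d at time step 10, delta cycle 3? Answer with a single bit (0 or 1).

t=0 Δ0: d=0 clk=0 a=1 b=1 c=0
  Δ1: clk:0→1
  Δ2: d:0→1
  Δ3: c:0→1
  (3Δ to stable)
t=1 Δ0: d=1 clk=1 a=1 b=1 c=1
  Δ1: clk:1→0
  (1Δ to stable)
t=2 Δ0: d=1 clk=0 a=1 b=1 c=1
  Δ1: clk:0→1
  Δ2: d:1→0
  Δ3: c:1→0
  (3Δ to stable)
t=3 Δ0: d=0 clk=1 a=1 b=1 c=0
  Δ1: clk:1→0
  (1Δ to stable)
t=4 Δ0: d=0 clk=0 a=1 b=1 c=0
  Δ1: clk:0→1
  Δ2: d:0→1
  Δ3: c:0→1
  (3Δ to stable)
t=5 Δ0: d=1 clk=1 a=1 b=1 c=1
  Δ1: clk:1→0
  (1Δ to stable)
t=6 Δ0: d=1 clk=0 a=1 b=1 c=1
  Δ1: clk:0→1
  Δ2: d:1→0
  Δ3: c:1→0
  (3Δ to stable)
t=7 Δ0: d=0 clk=1 a=1 b=1 c=0
  Δ1: clk:1→0
  (1Δ to stable)
t=8 Δ0: d=0 clk=0 a=1 b=1 c=0
  Δ1: clk:0→1
  Δ2: d:0→1
  Δ3: c:0→1
  (3Δ to stable)
t=9 Δ0: d=1 clk=1 a=1 b=1 c=1
  Δ1: clk:1→0
  (1Δ to stable)
t=10 Δ0: d=1 clk=0 a=1 b=1 c=1
  Δ1: clk:0→1
  Δ2: d:1→0
  Δ3: c:1→0
  (3Δ to stable)
t=11 Δ0: d=0 clk=1 a=1 b=1 c=0
  Δ1: clk:1→0
  (1Δ to stable)
t=12 Δ0: d=0 clk=0 a=1 b=1 c=0
  Δ1: clk:0→1
  Δ2: d:0→1
  Δ3: c:0→1
  (3Δ to stable)

0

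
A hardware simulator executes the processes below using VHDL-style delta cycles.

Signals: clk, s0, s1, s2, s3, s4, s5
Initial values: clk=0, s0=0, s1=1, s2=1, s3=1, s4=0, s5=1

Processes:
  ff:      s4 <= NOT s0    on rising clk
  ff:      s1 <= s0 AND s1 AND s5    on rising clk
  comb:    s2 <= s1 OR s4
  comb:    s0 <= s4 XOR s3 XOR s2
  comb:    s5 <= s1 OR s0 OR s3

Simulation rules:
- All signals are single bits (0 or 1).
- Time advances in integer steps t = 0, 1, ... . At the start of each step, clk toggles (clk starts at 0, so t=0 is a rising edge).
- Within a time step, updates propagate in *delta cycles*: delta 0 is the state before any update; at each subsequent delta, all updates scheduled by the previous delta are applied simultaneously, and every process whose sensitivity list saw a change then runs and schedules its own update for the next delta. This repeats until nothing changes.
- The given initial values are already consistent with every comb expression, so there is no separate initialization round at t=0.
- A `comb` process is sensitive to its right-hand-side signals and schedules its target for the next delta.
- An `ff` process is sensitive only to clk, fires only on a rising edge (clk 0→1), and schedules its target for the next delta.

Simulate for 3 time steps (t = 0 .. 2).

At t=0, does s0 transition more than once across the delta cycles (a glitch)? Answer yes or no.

no

t0.Δ0 s3=1 clk=0 s0=0 s2=1 s4=0 s1=1 s5=1
t0.Δ1 s3=1 clk=1 s0=0 s2=1 s4=0 s1=1 s5=1
t0.Δ2 s3=1 clk=1 s0=0 s2=1 s4=1 s1=0 s5=1
t0.Δ3 s3=1 clk=1 s0=1 s2=1 s4=1 s1=0 s5=1
t1.Δ0 s3=1 clk=1 s0=1 s2=1 s4=1 s1=0 s5=1
t1.Δ1 s3=1 clk=0 s0=1 s2=1 s4=1 s1=0 s5=1
t2.Δ0 s3=1 clk=0 s0=1 s2=1 s4=1 s1=0 s5=1
t2.Δ1 s3=1 clk=1 s0=1 s2=1 s4=1 s1=0 s5=1
t2.Δ2 s3=1 clk=1 s0=1 s2=1 s4=0 s1=0 s5=1
t2.Δ3 s3=1 clk=1 s0=0 s2=0 s4=0 s1=0 s5=1
t2.Δ4 s3=1 clk=1 s0=1 s2=0 s4=0 s1=0 s5=1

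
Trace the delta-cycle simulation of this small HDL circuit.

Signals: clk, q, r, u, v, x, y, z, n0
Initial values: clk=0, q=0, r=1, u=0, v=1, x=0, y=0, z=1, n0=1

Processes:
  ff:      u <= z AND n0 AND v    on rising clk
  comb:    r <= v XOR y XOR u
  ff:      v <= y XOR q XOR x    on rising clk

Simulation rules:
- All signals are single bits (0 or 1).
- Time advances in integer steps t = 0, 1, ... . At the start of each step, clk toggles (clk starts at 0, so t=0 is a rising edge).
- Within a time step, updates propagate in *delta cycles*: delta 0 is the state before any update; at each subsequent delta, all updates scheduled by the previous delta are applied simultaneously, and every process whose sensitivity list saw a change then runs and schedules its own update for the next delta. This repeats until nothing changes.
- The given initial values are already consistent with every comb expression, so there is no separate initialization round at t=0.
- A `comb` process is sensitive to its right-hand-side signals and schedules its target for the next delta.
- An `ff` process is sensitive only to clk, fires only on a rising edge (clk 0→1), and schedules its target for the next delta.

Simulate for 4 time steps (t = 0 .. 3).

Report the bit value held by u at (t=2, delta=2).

0

t=0 Δ0: y=0 v=1 r=1 u=0 z=1 x=0 n0=1 clk=0 q=0
  Δ1: clk:0→1
  Δ2: v:1→0, u:0→1
  (2Δ to stable)
t=1 Δ0: y=0 v=0 r=1 u=1 z=1 x=0 n0=1 clk=1 q=0
  Δ1: clk:1→0
  (1Δ to stable)
t=2 Δ0: y=0 v=0 r=1 u=1 z=1 x=0 n0=1 clk=0 q=0
  Δ1: clk:0→1
  Δ2: u:1→0
  Δ3: r:1→0
  (3Δ to stable)
t=3 Δ0: y=0 v=0 r=0 u=0 z=1 x=0 n0=1 clk=1 q=0
  Δ1: clk:1→0
  (1Δ to stable)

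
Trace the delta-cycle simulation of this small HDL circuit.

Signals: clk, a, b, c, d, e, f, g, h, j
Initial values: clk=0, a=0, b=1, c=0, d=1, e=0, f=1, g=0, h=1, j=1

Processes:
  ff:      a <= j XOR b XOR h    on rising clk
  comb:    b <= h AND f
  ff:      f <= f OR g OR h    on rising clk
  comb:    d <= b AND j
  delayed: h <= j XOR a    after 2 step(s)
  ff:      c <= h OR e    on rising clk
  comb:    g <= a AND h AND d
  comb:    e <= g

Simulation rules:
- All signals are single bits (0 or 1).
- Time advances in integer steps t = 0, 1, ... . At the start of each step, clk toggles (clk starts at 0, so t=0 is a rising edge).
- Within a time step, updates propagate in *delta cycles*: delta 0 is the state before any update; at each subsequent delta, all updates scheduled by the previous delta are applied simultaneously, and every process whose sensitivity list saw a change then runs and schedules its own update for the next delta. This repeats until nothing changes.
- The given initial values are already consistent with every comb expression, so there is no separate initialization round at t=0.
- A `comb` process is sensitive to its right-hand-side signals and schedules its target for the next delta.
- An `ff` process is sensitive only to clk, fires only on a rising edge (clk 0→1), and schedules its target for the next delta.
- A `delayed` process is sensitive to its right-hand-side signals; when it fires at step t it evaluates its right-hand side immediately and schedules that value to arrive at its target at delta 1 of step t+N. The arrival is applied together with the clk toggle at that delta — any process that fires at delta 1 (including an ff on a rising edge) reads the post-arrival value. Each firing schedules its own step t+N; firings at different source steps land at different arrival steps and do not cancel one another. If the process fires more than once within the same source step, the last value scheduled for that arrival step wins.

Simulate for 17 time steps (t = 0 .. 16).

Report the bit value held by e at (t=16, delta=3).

0

t0.Δ0 clk=0 a=0 e=0 h=1 d=1 g=0 c=0 b=1 f=1 j=1
t0.Δ1 clk=1 a=0 e=0 h=1 d=1 g=0 c=0 b=1 f=1 j=1
t0.Δ2 clk=1 a=1 e=0 h=1 d=1 g=0 c=1 b=1 f=1 j=1
t0.Δ3 clk=1 a=1 e=0 h=1 d=1 g=1 c=1 b=1 f=1 j=1
t0.Δ4 clk=1 a=1 e=1 h=1 d=1 g=1 c=1 b=1 f=1 j=1
t1.Δ0 clk=1 a=1 e=1 h=1 d=1 g=1 c=1 b=1 f=1 j=1
t1.Δ1 clk=0 a=1 e=1 h=1 d=1 g=1 c=1 b=1 f=1 j=1
t2.Δ0 clk=0 a=1 e=1 h=1 d=1 g=1 c=1 b=1 f=1 j=1
t2.Δ1 clk=1 a=1 e=1 h=0 d=1 g=1 c=1 b=1 f=1 j=1
t2.Δ2 clk=1 a=0 e=1 h=0 d=1 g=0 c=1 b=0 f=1 j=1
t2.Δ3 clk=1 a=0 e=0 h=0 d=0 g=0 c=1 b=0 f=1 j=1
t3.Δ0 clk=1 a=0 e=0 h=0 d=0 g=0 c=1 b=0 f=1 j=1
t3.Δ1 clk=0 a=0 e=0 h=0 d=0 g=0 c=1 b=0 f=1 j=1
t4.Δ0 clk=0 a=0 e=0 h=0 d=0 g=0 c=1 b=0 f=1 j=1
t4.Δ1 clk=1 a=0 e=0 h=1 d=0 g=0 c=1 b=0 f=1 j=1
t4.Δ2 clk=1 a=0 e=0 h=1 d=0 g=0 c=1 b=1 f=1 j=1
t4.Δ3 clk=1 a=0 e=0 h=1 d=1 g=0 c=1 b=1 f=1 j=1
t5.Δ0 clk=1 a=0 e=0 h=1 d=1 g=0 c=1 b=1 f=1 j=1
t5.Δ1 clk=0 a=0 e=0 h=1 d=1 g=0 c=1 b=1 f=1 j=1
t6.Δ0 clk=0 a=0 e=0 h=1 d=1 g=0 c=1 b=1 f=1 j=1
t6.Δ1 clk=1 a=0 e=0 h=1 d=1 g=0 c=1 b=1 f=1 j=1
t6.Δ2 clk=1 a=1 e=0 h=1 d=1 g=0 c=1 b=1 f=1 j=1
t6.Δ3 clk=1 a=1 e=0 h=1 d=1 g=1 c=1 b=1 f=1 j=1
t6.Δ4 clk=1 a=1 e=1 h=1 d=1 g=1 c=1 b=1 f=1 j=1
t7.Δ0 clk=1 a=1 e=1 h=1 d=1 g=1 c=1 b=1 f=1 j=1
t7.Δ1 clk=0 a=1 e=1 h=1 d=1 g=1 c=1 b=1 f=1 j=1
t8.Δ0 clk=0 a=1 e=1 h=1 d=1 g=1 c=1 b=1 f=1 j=1
t8.Δ1 clk=1 a=1 e=1 h=0 d=1 g=1 c=1 b=1 f=1 j=1
t8.Δ2 clk=1 a=0 e=1 h=0 d=1 g=0 c=1 b=0 f=1 j=1
t8.Δ3 clk=1 a=0 e=0 h=0 d=0 g=0 c=1 b=0 f=1 j=1
t9.Δ0 clk=1 a=0 e=0 h=0 d=0 g=0 c=1 b=0 f=1 j=1
t9.Δ1 clk=0 a=0 e=0 h=0 d=0 g=0 c=1 b=0 f=1 j=1
t10.Δ0 clk=0 a=0 e=0 h=0 d=0 g=0 c=1 b=0 f=1 j=1
t10.Δ1 clk=1 a=0 e=0 h=1 d=0 g=0 c=1 b=0 f=1 j=1
t10.Δ2 clk=1 a=0 e=0 h=1 d=0 g=0 c=1 b=1 f=1 j=1
t10.Δ3 clk=1 a=0 e=0 h=1 d=1 g=0 c=1 b=1 f=1 j=1
t11.Δ0 clk=1 a=0 e=0 h=1 d=1 g=0 c=1 b=1 f=1 j=1
t11.Δ1 clk=0 a=0 e=0 h=1 d=1 g=0 c=1 b=1 f=1 j=1
t12.Δ0 clk=0 a=0 e=0 h=1 d=1 g=0 c=1 b=1 f=1 j=1
t12.Δ1 clk=1 a=0 e=0 h=1 d=1 g=0 c=1 b=1 f=1 j=1
t12.Δ2 clk=1 a=1 e=0 h=1 d=1 g=0 c=1 b=1 f=1 j=1
t12.Δ3 clk=1 a=1 e=0 h=1 d=1 g=1 c=1 b=1 f=1 j=1
t12.Δ4 clk=1 a=1 e=1 h=1 d=1 g=1 c=1 b=1 f=1 j=1
t13.Δ0 clk=1 a=1 e=1 h=1 d=1 g=1 c=1 b=1 f=1 j=1
t13.Δ1 clk=0 a=1 e=1 h=1 d=1 g=1 c=1 b=1 f=1 j=1
t14.Δ0 clk=0 a=1 e=1 h=1 d=1 g=1 c=1 b=1 f=1 j=1
t14.Δ1 clk=1 a=1 e=1 h=0 d=1 g=1 c=1 b=1 f=1 j=1
t14.Δ2 clk=1 a=0 e=1 h=0 d=1 g=0 c=1 b=0 f=1 j=1
t14.Δ3 clk=1 a=0 e=0 h=0 d=0 g=0 c=1 b=0 f=1 j=1
t15.Δ0 clk=1 a=0 e=0 h=0 d=0 g=0 c=1 b=0 f=1 j=1
t15.Δ1 clk=0 a=0 e=0 h=0 d=0 g=0 c=1 b=0 f=1 j=1
t16.Δ0 clk=0 a=0 e=0 h=0 d=0 g=0 c=1 b=0 f=1 j=1
t16.Δ1 clk=1 a=0 e=0 h=1 d=0 g=0 c=1 b=0 f=1 j=1
t16.Δ2 clk=1 a=0 e=0 h=1 d=0 g=0 c=1 b=1 f=1 j=1
t16.Δ3 clk=1 a=0 e=0 h=1 d=1 g=0 c=1 b=1 f=1 j=1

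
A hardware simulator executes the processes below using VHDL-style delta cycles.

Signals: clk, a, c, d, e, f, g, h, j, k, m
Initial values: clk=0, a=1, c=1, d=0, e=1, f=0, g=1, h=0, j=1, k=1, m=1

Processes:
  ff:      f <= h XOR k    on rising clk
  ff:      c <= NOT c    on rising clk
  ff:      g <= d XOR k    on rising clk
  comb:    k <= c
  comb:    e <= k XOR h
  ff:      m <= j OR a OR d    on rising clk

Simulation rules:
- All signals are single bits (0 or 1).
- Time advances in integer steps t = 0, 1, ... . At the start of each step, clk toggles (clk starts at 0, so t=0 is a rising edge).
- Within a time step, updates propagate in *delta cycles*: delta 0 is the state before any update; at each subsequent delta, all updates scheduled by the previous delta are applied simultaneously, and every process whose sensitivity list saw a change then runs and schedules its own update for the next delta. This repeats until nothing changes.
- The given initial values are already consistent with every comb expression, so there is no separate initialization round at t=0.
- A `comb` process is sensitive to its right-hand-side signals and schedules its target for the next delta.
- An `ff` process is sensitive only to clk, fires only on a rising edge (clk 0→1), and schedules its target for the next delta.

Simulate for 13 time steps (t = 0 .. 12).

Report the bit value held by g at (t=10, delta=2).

0

[bits: g,f,m,clk,j,c,k,e,h,a,d]
t=0: Δ0=10101111010 Δ1=10111111010 Δ2=11111011010 Δ3=11111001010 Δ4=11111000010 | 4Δ
t=1: Δ0=11111000010 Δ1=11101000010 | 1Δ
t=2: Δ0=11101000010 Δ1=11111000010 Δ2=00111100010 Δ3=00111110010 Δ4=00111111010 | 4Δ
t=3: Δ0=00111111010 Δ1=00101111010 | 1Δ
t=4: Δ0=00101111010 Δ1=00111111010 Δ2=11111011010 Δ3=11111001010 Δ4=11111000010 | 4Δ
t=5: Δ0=11111000010 Δ1=11101000010 | 1Δ
t=6: Δ0=11101000010 Δ1=11111000010 Δ2=00111100010 Δ3=00111110010 Δ4=00111111010 | 4Δ
t=7: Δ0=00111111010 Δ1=00101111010 | 1Δ
t=8: Δ0=00101111010 Δ1=00111111010 Δ2=11111011010 Δ3=11111001010 Δ4=11111000010 | 4Δ
t=9: Δ0=11111000010 Δ1=11101000010 | 1Δ
t=10: Δ0=11101000010 Δ1=11111000010 Δ2=00111100010 Δ3=00111110010 Δ4=00111111010 | 4Δ
t=11: Δ0=00111111010 Δ1=00101111010 | 1Δ
t=12: Δ0=00101111010 Δ1=00111111010 Δ2=11111011010 Δ3=11111001010 Δ4=11111000010 | 4Δ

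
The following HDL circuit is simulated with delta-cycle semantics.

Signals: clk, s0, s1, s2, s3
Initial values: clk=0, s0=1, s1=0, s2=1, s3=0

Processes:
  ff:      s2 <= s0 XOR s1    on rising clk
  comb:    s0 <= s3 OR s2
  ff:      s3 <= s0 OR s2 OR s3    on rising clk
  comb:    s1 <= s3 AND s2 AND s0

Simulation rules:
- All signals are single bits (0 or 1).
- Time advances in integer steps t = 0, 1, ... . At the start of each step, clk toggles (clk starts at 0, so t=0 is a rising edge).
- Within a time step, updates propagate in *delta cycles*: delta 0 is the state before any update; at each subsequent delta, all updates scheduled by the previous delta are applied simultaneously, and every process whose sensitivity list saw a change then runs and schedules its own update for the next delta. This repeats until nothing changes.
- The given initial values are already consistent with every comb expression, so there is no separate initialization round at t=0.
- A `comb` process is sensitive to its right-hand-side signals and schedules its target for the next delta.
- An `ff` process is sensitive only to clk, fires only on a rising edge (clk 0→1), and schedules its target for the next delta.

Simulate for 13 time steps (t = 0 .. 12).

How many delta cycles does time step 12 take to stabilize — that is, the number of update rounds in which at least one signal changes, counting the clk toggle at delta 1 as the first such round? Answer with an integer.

3

[bits: s2,s3,clk,s0,s1]
t=0: Δ0=10010 Δ1=10110 Δ2=11110 Δ3=11111 | 3Δ
t=1: Δ0=11111 Δ1=11011 | 1Δ
t=2: Δ0=11011 Δ1=11111 Δ2=01111 Δ3=01110 | 3Δ
t=3: Δ0=01110 Δ1=01010 | 1Δ
t=4: Δ0=01010 Δ1=01110 Δ2=11110 Δ3=11111 | 3Δ
t=5: Δ0=11111 Δ1=11011 | 1Δ
t=6: Δ0=11011 Δ1=11111 Δ2=01111 Δ3=01110 | 3Δ
t=7: Δ0=01110 Δ1=01010 | 1Δ
t=8: Δ0=01010 Δ1=01110 Δ2=11110 Δ3=11111 | 3Δ
t=9: Δ0=11111 Δ1=11011 | 1Δ
t=10: Δ0=11011 Δ1=11111 Δ2=01111 Δ3=01110 | 3Δ
t=11: Δ0=01110 Δ1=01010 | 1Δ
t=12: Δ0=01010 Δ1=01110 Δ2=11110 Δ3=11111 | 3Δ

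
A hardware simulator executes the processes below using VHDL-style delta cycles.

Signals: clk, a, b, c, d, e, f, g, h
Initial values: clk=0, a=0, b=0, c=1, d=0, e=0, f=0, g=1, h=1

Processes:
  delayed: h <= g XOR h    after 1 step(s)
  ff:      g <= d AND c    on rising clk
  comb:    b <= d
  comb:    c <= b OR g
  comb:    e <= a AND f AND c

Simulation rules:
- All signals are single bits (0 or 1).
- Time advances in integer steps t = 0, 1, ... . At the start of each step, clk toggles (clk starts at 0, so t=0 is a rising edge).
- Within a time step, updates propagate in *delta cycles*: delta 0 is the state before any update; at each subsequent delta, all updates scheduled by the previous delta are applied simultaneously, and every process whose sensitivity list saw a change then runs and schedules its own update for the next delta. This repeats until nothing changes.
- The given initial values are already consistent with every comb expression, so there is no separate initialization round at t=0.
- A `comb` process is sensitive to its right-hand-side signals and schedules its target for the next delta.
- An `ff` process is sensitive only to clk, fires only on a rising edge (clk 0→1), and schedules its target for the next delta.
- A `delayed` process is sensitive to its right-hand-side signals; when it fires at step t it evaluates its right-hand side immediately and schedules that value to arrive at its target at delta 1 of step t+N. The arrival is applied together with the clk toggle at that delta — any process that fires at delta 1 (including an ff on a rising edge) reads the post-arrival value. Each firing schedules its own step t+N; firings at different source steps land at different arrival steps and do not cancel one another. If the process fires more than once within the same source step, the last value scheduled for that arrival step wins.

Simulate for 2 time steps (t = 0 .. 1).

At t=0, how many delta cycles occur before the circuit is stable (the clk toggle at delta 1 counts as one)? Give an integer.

3

t0.Δ0 f=0 c=1 b=0 h=1 clk=0 g=1 d=0 e=0 a=0
t0.Δ1 f=0 c=1 b=0 h=1 clk=1 g=1 d=0 e=0 a=0
t0.Δ2 f=0 c=1 b=0 h=1 clk=1 g=0 d=0 e=0 a=0
t0.Δ3 f=0 c=0 b=0 h=1 clk=1 g=0 d=0 e=0 a=0
t1.Δ0 f=0 c=0 b=0 h=1 clk=1 g=0 d=0 e=0 a=0
t1.Δ1 f=0 c=0 b=0 h=1 clk=0 g=0 d=0 e=0 a=0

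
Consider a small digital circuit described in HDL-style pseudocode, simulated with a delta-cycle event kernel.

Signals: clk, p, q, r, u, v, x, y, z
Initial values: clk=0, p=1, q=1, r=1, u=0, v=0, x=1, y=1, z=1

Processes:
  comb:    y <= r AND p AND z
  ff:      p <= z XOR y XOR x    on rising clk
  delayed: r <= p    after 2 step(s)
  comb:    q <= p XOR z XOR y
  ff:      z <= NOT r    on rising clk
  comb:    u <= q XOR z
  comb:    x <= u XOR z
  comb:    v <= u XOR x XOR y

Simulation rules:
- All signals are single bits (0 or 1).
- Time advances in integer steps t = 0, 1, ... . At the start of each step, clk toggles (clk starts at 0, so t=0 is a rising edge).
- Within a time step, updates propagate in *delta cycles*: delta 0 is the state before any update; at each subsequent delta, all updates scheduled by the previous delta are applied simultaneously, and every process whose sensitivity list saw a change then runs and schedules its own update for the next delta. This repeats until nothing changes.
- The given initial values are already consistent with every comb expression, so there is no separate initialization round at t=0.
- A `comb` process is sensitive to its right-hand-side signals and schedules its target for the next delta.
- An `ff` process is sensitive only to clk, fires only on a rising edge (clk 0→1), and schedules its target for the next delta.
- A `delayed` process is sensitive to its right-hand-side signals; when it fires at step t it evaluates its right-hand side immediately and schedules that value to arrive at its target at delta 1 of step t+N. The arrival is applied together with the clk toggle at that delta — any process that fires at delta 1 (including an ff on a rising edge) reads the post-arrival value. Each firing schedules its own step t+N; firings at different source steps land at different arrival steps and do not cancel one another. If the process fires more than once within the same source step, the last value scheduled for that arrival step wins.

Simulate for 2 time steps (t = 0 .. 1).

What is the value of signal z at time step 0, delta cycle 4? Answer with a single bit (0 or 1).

0

t0.Δ0 y=1 clk=0 u=0 v=0 z=1 x=1 q=1 p=1 r=1
t0.Δ1 y=1 clk=1 u=0 v=0 z=1 x=1 q=1 p=1 r=1
t0.Δ2 y=1 clk=1 u=0 v=0 z=0 x=1 q=1 p=1 r=1
t0.Δ3 y=0 clk=1 u=1 v=0 z=0 x=0 q=0 p=1 r=1
t0.Δ4 y=0 clk=1 u=0 v=1 z=0 x=1 q=1 p=1 r=1
t0.Δ5 y=0 clk=1 u=1 v=1 z=0 x=0 q=1 p=1 r=1
t0.Δ6 y=0 clk=1 u=1 v=1 z=0 x=1 q=1 p=1 r=1
t0.Δ7 y=0 clk=1 u=1 v=0 z=0 x=1 q=1 p=1 r=1
t1.Δ0 y=0 clk=1 u=1 v=0 z=0 x=1 q=1 p=1 r=1
t1.Δ1 y=0 clk=0 u=1 v=0 z=0 x=1 q=1 p=1 r=1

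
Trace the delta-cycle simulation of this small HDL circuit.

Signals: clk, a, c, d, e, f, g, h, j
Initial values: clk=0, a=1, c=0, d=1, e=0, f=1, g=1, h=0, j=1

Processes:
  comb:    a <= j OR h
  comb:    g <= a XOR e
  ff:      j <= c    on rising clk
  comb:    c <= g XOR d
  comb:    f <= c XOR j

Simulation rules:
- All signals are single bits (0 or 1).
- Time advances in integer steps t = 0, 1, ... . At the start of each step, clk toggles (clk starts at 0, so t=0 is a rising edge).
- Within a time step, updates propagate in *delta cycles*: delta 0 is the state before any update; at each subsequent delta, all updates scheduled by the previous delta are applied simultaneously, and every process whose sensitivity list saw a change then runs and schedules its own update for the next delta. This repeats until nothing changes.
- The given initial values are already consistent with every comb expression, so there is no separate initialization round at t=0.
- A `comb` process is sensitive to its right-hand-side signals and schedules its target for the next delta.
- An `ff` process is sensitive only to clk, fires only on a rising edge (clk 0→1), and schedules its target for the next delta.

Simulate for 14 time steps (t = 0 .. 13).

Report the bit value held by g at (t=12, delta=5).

0

t=0 Δ0: clk=0 a=1 f=1 h=0 c=0 g=1 e=0 j=1 d=1
  Δ1: clk:0→1
  Δ2: j:1→0
  Δ3: a:1→0, f:1→0
  Δ4: g:1→0
  Δ5: c:0→1
  Δ6: f:0→1
  (6Δ to stable)
t=1 Δ0: clk=1 a=0 f=1 h=0 c=1 g=0 e=0 j=0 d=1
  Δ1: clk:1→0
  (1Δ to stable)
t=2 Δ0: clk=0 a=0 f=1 h=0 c=1 g=0 e=0 j=0 d=1
  Δ1: clk:0→1
  Δ2: j:0→1
  Δ3: a:0→1, f:1→0
  Δ4: g:0→1
  Δ5: c:1→0
  Δ6: f:0→1
  (6Δ to stable)
t=3 Δ0: clk=1 a=1 f=1 h=0 c=0 g=1 e=0 j=1 d=1
  Δ1: clk:1→0
  (1Δ to stable)
t=4 Δ0: clk=0 a=1 f=1 h=0 c=0 g=1 e=0 j=1 d=1
  Δ1: clk:0→1
  Δ2: j:1→0
  Δ3: a:1→0, f:1→0
  Δ4: g:1→0
  Δ5: c:0→1
  Δ6: f:0→1
  (6Δ to stable)
t=5 Δ0: clk=1 a=0 f=1 h=0 c=1 g=0 e=0 j=0 d=1
  Δ1: clk:1→0
  (1Δ to stable)
t=6 Δ0: clk=0 a=0 f=1 h=0 c=1 g=0 e=0 j=0 d=1
  Δ1: clk:0→1
  Δ2: j:0→1
  Δ3: a:0→1, f:1→0
  Δ4: g:0→1
  Δ5: c:1→0
  Δ6: f:0→1
  (6Δ to stable)
t=7 Δ0: clk=1 a=1 f=1 h=0 c=0 g=1 e=0 j=1 d=1
  Δ1: clk:1→0
  (1Δ to stable)
t=8 Δ0: clk=0 a=1 f=1 h=0 c=0 g=1 e=0 j=1 d=1
  Δ1: clk:0→1
  Δ2: j:1→0
  Δ3: a:1→0, f:1→0
  Δ4: g:1→0
  Δ5: c:0→1
  Δ6: f:0→1
  (6Δ to stable)
t=9 Δ0: clk=1 a=0 f=1 h=0 c=1 g=0 e=0 j=0 d=1
  Δ1: clk:1→0
  (1Δ to stable)
t=10 Δ0: clk=0 a=0 f=1 h=0 c=1 g=0 e=0 j=0 d=1
  Δ1: clk:0→1
  Δ2: j:0→1
  Δ3: a:0→1, f:1→0
  Δ4: g:0→1
  Δ5: c:1→0
  Δ6: f:0→1
  (6Δ to stable)
t=11 Δ0: clk=1 a=1 f=1 h=0 c=0 g=1 e=0 j=1 d=1
  Δ1: clk:1→0
  (1Δ to stable)
t=12 Δ0: clk=0 a=1 f=1 h=0 c=0 g=1 e=0 j=1 d=1
  Δ1: clk:0→1
  Δ2: j:1→0
  Δ3: a:1→0, f:1→0
  Δ4: g:1→0
  Δ5: c:0→1
  Δ6: f:0→1
  (6Δ to stable)
t=13 Δ0: clk=1 a=0 f=1 h=0 c=1 g=0 e=0 j=0 d=1
  Δ1: clk:1→0
  (1Δ to stable)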